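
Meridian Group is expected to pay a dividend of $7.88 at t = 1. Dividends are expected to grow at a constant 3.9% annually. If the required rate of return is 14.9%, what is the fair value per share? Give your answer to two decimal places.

$71.64

Gordon growth model: P₀ = D₁/(r − g), with D₁ = 7.88 given directly.
P₀ = 7.8800 / (0.149 − 0.039) = 7.8800 / 0.11 = 71.6364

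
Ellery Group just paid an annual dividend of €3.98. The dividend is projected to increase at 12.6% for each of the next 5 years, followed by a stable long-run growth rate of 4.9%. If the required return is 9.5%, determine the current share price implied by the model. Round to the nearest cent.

Two-stage DDM. Project D₁…D_5 at 0.126, terminal growth 0.049, discount at r = 0.095.
D_1 = 4.4815
D_2 = 5.0461
D_3 = 5.6820
D_4 = 6.3979
D_5 = 7.2040
Terminal value at t=5: TV = D_6/(r−g) = 7.5570/(0.095−0.049) = 164.2830
P₀ = 4.4815/(1+0.095)^1 + 5.0461/(1+0.095)^2 + 5.6820/(1+0.095)^3 + 6.3979/(1+0.095)^4 + 7.2040/(1+0.095)^5 + 164.2830/(1+0.095)^5 = 126.0124

€126.01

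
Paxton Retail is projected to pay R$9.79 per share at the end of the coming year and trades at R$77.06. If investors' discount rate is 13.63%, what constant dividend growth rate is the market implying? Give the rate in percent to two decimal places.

From P₀ = D₁/(r − g), the implied growth is g = r − D₁/P₀.
g = 0.1363 − 9.79/77.06 = 0.1363 − 0.12704 = 0.00926

0.93%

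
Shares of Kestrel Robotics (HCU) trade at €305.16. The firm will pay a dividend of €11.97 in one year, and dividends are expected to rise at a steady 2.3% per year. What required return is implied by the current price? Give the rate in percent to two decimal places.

6.22%

Rearranging the constant-growth DDM: r = D₁/P₀ + g.
r = 11.9700 / 305.16 + 0.023 = 0.03923 + 0.023 = 0.06223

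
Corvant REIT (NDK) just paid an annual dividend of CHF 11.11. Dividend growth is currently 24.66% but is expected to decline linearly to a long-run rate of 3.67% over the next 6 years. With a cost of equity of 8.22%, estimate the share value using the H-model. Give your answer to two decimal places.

H-model: P₀ = D₀[(1+g_L) + H(g_S−g_L)]/(r−g_L), with H = 6/2 = 3.
P₀ = 11.11 × [(1+0.0367) + 3×(0.2466−0.0367)] / (0.0822−0.0367)
   = 11.11 × 1.6664 / 0.0455 = 406.8946

CHF 406.89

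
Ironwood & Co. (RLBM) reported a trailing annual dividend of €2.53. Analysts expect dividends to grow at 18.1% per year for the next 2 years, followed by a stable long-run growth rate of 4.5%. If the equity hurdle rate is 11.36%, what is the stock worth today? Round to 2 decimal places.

Two-stage DDM. Project D₁…D_2 at 0.181, terminal growth 0.045, discount at r = 0.1136.
D_1 = 2.9879
D_2 = 3.5287
Terminal value at t=2: TV = D_3/(r−g) = 3.6875/(0.1136−0.045) = 53.7542
P₀ = 2.9879/(1+0.1136)^1 + 3.5287/(1+0.1136)^2 + 53.7542/(1+0.1136)^2 = 48.8751

€48.88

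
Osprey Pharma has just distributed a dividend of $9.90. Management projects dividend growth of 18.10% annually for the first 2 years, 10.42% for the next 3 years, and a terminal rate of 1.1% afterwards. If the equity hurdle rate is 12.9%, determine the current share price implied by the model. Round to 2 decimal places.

$139.11

Three-stage DDM. Project D₁…D_5; terminal Gordon value at t=5 with g = 0.011; discount at r = 0.129.
D_1 = 11.6919
D_2 = 13.8081
D_3 = 15.2469
D_4 = 16.8357
D_5 = 18.5899
TV_5 = 18.7944/(0.129−0.011) = 159.2749
P₀ = Σ Dₜ/(1+r)ᵗ + TV_5/(1+r)^5 = 139.1124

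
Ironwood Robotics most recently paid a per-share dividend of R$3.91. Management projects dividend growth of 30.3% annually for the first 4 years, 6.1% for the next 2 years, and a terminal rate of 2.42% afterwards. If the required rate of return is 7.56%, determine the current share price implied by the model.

Three-stage DDM. Project D₁…D_6; terminal Gordon value at t=6 with g = 0.0242; discount at r = 0.0756.
D_1 = 5.0947
D_2 = 6.6384
D_3 = 8.6499
D_4 = 11.2708
D_5 = 11.9583
D_6 = 12.6878
TV_6 = 12.9948/(0.0756−0.0242) = 252.8173
P₀ = Σ Dₜ/(1+r)ᵗ + TV_6/(1+r)^6 = 205.6152

R$205.62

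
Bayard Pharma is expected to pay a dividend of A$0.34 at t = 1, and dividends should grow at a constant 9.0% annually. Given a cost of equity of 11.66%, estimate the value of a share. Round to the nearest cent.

A$12.78

Gordon growth model: P₀ = D₁/(r − g), with D₁ = 0.34 given directly.
P₀ = 0.3400 / (0.1166 − 0.09) = 0.3400 / 0.0266 = 12.7820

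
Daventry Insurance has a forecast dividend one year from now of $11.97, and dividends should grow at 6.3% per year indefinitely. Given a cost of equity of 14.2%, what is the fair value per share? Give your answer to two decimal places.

Gordon growth model: P₀ = D₁/(r − g), with D₁ = 11.97 given directly.
P₀ = 11.9700 / (0.142 − 0.063) = 11.9700 / 0.079 = 151.5190

$151.52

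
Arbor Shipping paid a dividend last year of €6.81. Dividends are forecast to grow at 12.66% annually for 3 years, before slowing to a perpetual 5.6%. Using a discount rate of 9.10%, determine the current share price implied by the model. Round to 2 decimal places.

Two-stage DDM. Project D₁…D_3 at 0.1266, terminal growth 0.056, discount at r = 0.091.
D_1 = 7.6721
D_2 = 8.6434
D_3 = 9.7377
Terminal value at t=3: TV = D_4/(r−g) = 10.2830/(0.091−0.056) = 293.8003
P₀ = 7.6721/(1+0.091)^1 + 8.6434/(1+0.091)^2 + 9.7377/(1+0.091)^3 + 293.8003/(1+0.091)^3 = 248.0370

€248.04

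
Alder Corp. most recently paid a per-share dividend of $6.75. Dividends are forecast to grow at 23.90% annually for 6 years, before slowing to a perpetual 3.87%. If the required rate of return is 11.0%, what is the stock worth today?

$250.76

Two-stage DDM. Project D₁…D_6 at 0.239, terminal growth 0.0387, discount at r = 0.11.
D_1 = 8.3632
D_2 = 10.3621
D_3 = 12.8386
D_4 = 15.9070
D_5 = 19.7088
D_6 = 24.4192
Terminal value at t=6: TV = D_7/(r−g) = 25.3642/(0.11−0.0387) = 355.7396
P₀ = 8.3632/(1+0.11)^1 + 10.3621/(1+0.11)^2 + 12.8386/(1+0.11)^3 + 15.9070/(1+0.11)^4 + 19.7088/(1+0.11)^5 + 24.4192/(1+0.11)^6 + 355.7396/(1+0.11)^6 = 250.7551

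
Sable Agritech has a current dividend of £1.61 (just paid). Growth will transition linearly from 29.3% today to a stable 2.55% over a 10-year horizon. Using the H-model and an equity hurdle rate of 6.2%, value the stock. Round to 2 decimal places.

£104.23

H-model: P₀ = D₀[(1+g_L) + H(g_S−g_L)]/(r−g_L), with H = 10/2 = 5.
P₀ = 1.61 × [(1+0.0255) + 5×(0.293−0.0255)] / (0.062−0.0255)
   = 1.61 × 2.3630 / 0.0365 = 104.2310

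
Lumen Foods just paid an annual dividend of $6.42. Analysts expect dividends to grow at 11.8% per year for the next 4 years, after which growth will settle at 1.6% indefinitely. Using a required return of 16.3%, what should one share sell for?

$61.18

Two-stage DDM. Project D₁…D_4 at 0.118, terminal growth 0.016, discount at r = 0.163.
D_1 = 7.1776
D_2 = 8.0245
D_3 = 8.9714
D_4 = 10.0300
Terminal value at t=4: TV = D_5/(r−g) = 10.1905/(0.163−0.016) = 69.3232
P₀ = 7.1776/(1+0.163)^1 + 8.0245/(1+0.163)^2 + 8.9714/(1+0.163)^3 + 10.0300/(1+0.163)^4 + 69.3232/(1+0.163)^4 = 61.1832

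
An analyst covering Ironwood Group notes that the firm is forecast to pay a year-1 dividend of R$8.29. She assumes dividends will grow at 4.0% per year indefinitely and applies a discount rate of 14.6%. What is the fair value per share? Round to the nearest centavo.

R$78.21

Gordon growth model: P₀ = D₁/(r − g), with D₁ = 8.29 given directly.
P₀ = 8.2900 / (0.146 − 0.04) = 8.2900 / 0.106 = 78.2075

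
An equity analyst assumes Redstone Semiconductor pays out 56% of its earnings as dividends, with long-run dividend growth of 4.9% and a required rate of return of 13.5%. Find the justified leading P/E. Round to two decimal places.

6.51

Justified leading P/E = b/(r−g) = 0.56/(0.135−0.049) = 6.5116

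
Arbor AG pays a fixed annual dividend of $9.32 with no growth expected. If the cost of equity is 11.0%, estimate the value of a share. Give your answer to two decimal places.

Zero-growth DDM (perpetuity): P₀ = D/r = 9.32 / 0.11 = 84.7273

$84.73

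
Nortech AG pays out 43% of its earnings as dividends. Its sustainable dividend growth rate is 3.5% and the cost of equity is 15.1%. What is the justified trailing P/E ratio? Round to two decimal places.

Justified trailing P/E = b(1+g)/(r−g) = 0.43×(1+0.035)/(0.151−0.035) = 3.8366

3.84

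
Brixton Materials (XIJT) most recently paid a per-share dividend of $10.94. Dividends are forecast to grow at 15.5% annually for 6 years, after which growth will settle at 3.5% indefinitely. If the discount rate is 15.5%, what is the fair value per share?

Two-stage DDM. Project D₁…D_6 at 0.155, terminal growth 0.035, discount at r = 0.155.
D_1 = 12.6357
D_2 = 14.5942
D_3 = 16.8563
D_4 = 19.4691
D_5 = 22.4868
D_6 = 25.9722
Terminal value at t=6: TV = D_7/(r−g) = 26.8813/(0.155−0.035) = 224.0105
P₀ = 12.6357/(1+0.155)^1 + 14.5942/(1+0.155)^2 + 16.8563/(1+0.155)^3 + 19.4691/(1+0.155)^4 + 22.4868/(1+0.155)^5 + 25.9722/(1+0.155)^6 + 224.0105/(1+0.155)^6 = 159.9975

$160.00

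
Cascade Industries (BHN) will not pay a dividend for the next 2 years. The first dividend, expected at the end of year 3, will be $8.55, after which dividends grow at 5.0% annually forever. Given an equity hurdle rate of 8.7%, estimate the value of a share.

Deferred-dividend DDM. At t=2 the remaining stream is a growing perpetuity with first payment D_3 = 8.55.
V_2 = D_3/(r−g) = 8.55/(0.087−0.05) = 231.0811
P₀ = V_2/(1+r)^2 = 231.0811/(1+0.087)^2 = 195.5714

$195.57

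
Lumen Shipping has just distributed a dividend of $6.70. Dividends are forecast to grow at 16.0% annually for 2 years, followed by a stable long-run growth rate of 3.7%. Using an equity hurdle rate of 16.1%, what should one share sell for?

$69.32

Two-stage DDM. Project D₁…D_2 at 0.16, terminal growth 0.037, discount at r = 0.161.
D_1 = 7.7720
D_2 = 9.0155
Terminal value at t=2: TV = D_3/(r−g) = 9.3491/(0.161−0.037) = 75.3959
P₀ = 7.7720/(1+0.161)^1 + 9.0155/(1+0.161)^2 + 75.3959/(1+0.161)^2 = 69.3177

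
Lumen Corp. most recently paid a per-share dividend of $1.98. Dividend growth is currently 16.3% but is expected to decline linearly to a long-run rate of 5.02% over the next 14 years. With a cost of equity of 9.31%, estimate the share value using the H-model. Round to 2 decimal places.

$84.91

H-model: P₀ = D₀[(1+g_L) + H(g_S−g_L)]/(r−g_L), with H = 14/2 = 7.
P₀ = 1.98 × [(1+0.0502) + 7×(0.163−0.0502)] / (0.0931−0.0502)
   = 1.98 × 1.8398 / 0.0429 = 84.9138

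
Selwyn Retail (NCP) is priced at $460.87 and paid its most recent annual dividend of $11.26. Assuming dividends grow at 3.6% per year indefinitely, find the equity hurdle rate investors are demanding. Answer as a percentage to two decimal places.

6.13%

Rearranging the constant-growth DDM: r = D₁/P₀ + g.
D₁ = 11.26 × (1 + 0.036) = 11.6654.
r = 11.6654 / 460.87 + 0.036 = 0.02531 + 0.036 = 0.06131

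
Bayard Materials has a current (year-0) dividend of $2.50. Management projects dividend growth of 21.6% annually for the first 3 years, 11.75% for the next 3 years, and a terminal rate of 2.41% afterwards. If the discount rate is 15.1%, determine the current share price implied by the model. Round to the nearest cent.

$38.49

Three-stage DDM. Project D₁…D_6; terminal Gordon value at t=6 with g = 0.0241; discount at r = 0.151.
D_1 = 3.0400
D_2 = 3.6966
D_3 = 4.4951
D_4 = 5.0233
D_5 = 5.6135
D_6 = 6.2731
TV_6 = 6.4243/(0.151−0.0241) = 50.6249
P₀ = Σ Dₜ/(1+r)ᵗ + TV_6/(1+r)^6 = 38.4910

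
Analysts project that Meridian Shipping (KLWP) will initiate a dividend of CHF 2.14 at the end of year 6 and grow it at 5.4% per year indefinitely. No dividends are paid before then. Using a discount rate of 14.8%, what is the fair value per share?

CHF 11.42

Deferred-dividend DDM. At t=5 the remaining stream is a growing perpetuity with first payment D_6 = 2.14.
V_5 = D_6/(r−g) = 2.14/(0.148−0.054) = 22.7660
P₀ = V_5/(1+r)^5 = 22.7660/(1+0.148)^5 = 11.4176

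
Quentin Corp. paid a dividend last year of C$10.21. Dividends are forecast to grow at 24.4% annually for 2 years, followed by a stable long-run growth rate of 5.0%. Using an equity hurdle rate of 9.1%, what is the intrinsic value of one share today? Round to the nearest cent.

Two-stage DDM. Project D₁…D_2 at 0.244, terminal growth 0.05, discount at r = 0.091.
D_1 = 12.7012
D_2 = 15.8003
Terminal value at t=2: TV = D_3/(r−g) = 16.5904/(0.091−0.05) = 404.6429
P₀ = 12.7012/(1+0.091)^1 + 15.8003/(1+0.091)^2 + 404.6429/(1+0.091)^2 = 364.8721

C$364.87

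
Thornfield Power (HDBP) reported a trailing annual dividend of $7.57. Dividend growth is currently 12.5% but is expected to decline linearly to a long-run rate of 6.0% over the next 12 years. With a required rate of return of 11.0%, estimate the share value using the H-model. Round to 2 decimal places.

$219.53

H-model: P₀ = D₀[(1+g_L) + H(g_S−g_L)]/(r−g_L), with H = 12/2 = 6.
P₀ = 7.57 × [(1+0.06) + 6×(0.125−0.06)] / (0.11−0.06)
   = 7.57 × 1.4500 / 0.05 = 219.5300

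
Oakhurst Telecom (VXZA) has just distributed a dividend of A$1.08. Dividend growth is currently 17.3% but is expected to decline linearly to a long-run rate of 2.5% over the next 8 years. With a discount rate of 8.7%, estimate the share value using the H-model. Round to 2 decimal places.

A$28.17

H-model: P₀ = D₀[(1+g_L) + H(g_S−g_L)]/(r−g_L), with H = 8/2 = 4.
P₀ = 1.08 × [(1+0.025) + 4×(0.173−0.025)] / (0.087−0.025)
   = 1.08 × 1.6170 / 0.062 = 28.1671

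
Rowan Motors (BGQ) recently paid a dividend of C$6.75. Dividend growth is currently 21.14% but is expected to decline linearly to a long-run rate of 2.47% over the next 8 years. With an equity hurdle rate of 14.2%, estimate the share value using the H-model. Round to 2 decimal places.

H-model: P₀ = D₀[(1+g_L) + H(g_S−g_L)]/(r−g_L), with H = 8/2 = 4.
P₀ = 6.75 × [(1+0.0247) + 4×(0.2114−0.0247)] / (0.142−0.0247)
   = 6.75 × 1.7715 / 0.1173 = 101.9405

C$101.94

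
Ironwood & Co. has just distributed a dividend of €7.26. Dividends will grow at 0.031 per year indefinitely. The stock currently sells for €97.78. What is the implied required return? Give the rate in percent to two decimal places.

Rearranging the constant-growth DDM: r = D₁/P₀ + g.
D₁ = 7.26 × (1 + 0.031) = 7.4851.
r = 7.4851 / 97.78 + 0.031 = 0.07655 + 0.031 = 0.10755

10.76%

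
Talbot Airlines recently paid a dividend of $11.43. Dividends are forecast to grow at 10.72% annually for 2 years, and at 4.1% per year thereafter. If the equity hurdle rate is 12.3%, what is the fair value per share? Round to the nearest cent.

$163.43

Two-stage DDM. Project D₁…D_2 at 0.1072, terminal growth 0.041, discount at r = 0.123.
D_1 = 12.6553
D_2 = 14.0119
Terminal value at t=2: TV = D_3/(r−g) = 14.5864/(0.123−0.041) = 177.8833
P₀ = 12.6553/(1+0.123)^1 + 14.0119/(1+0.123)^2 + 177.8833/(1+0.123)^2 = 163.4307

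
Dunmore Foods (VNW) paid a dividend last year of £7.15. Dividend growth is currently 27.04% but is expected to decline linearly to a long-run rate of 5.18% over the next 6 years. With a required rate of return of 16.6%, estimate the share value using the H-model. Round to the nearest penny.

H-model: P₀ = D₀[(1+g_L) + H(g_S−g_L)]/(r−g_L), with H = 6/2 = 3.
P₀ = 7.15 × [(1+0.0518) + 3×(0.2704−0.0518)] / (0.166−0.0518)
   = 7.15 × 1.7076 / 0.1142 = 106.9119

£106.91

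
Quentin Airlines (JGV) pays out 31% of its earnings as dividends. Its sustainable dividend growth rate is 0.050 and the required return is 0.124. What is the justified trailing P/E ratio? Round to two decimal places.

4.40

Justified trailing P/E = b(1+g)/(r−g) = 0.31×(1+0.05)/(0.124−0.05) = 4.3986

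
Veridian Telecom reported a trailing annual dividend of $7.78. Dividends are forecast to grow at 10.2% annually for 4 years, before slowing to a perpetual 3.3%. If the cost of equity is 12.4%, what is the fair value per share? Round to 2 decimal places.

$111.23

Two-stage DDM. Project D₁…D_4 at 0.102, terminal growth 0.033, discount at r = 0.124.
D_1 = 8.5736
D_2 = 9.4481
D_3 = 10.4118
D_4 = 11.4738
Terminal value at t=4: TV = D_5/(r−g) = 11.8524/(0.124−0.033) = 130.2462
P₀ = 8.5736/(1+0.124)^1 + 9.4481/(1+0.124)^2 + 10.4118/(1+0.124)^3 + 11.4738/(1+0.124)^4 + 130.2462/(1+0.124)^4 = 111.2285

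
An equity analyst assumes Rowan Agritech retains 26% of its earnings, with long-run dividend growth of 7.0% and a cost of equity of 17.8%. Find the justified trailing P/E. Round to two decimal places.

Payout ratio b = 1 − 0.26 = 0.74.
Justified trailing P/E = b(1+g)/(r−g) = 0.74×(1+0.07)/(0.178−0.07) = 7.3315

7.33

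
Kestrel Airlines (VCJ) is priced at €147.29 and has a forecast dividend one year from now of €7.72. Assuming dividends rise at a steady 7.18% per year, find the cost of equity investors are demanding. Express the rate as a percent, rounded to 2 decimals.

12.42%

Rearranging the constant-growth DDM: r = D₁/P₀ + g.
r = 7.7200 / 147.29 + 0.0718 = 0.05241 + 0.0718 = 0.12421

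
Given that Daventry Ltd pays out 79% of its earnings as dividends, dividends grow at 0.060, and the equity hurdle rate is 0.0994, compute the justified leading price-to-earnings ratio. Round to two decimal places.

Justified leading P/E = b/(r−g) = 0.79/(0.0994−0.06) = 20.0508

20.05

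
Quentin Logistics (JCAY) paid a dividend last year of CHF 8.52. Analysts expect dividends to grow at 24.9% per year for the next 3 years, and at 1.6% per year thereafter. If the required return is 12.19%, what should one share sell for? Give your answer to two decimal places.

CHF 144.59

Two-stage DDM. Project D₁…D_3 at 0.249, terminal growth 0.016, discount at r = 0.1219.
D_1 = 10.6415
D_2 = 13.2912
D_3 = 16.6007
Terminal value at t=3: TV = D_4/(r−g) = 16.8663/(0.1219−0.016) = 159.2666
P₀ = 10.6415/(1+0.1219)^1 + 13.2912/(1+0.1219)^2 + 16.6007/(1+0.1219)^3 + 159.2666/(1+0.1219)^3 = 144.5890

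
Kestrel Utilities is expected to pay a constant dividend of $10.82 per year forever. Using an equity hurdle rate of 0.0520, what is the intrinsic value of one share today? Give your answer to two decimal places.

$208.08

Zero-growth DDM (perpetuity): P₀ = D/r = 10.82 / 0.052 = 208.0769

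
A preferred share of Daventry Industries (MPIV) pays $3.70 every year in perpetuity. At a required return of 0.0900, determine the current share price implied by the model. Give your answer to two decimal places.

$41.11

Zero-growth DDM (perpetuity): P₀ = D/r = 3.70 / 0.09 = 41.1111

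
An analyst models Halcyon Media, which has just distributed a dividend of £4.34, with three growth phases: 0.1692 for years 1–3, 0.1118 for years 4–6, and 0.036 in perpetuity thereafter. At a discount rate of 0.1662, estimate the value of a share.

Three-stage DDM. Project D₁…D_6; terminal Gordon value at t=6 with g = 0.036; discount at r = 0.1662.
D_1 = 5.0743
D_2 = 5.9329
D_3 = 6.9368
D_4 = 7.7123
D_5 = 8.5745
D_6 = 9.5331
TV_6 = 9.8763/(0.1662−0.036) = 75.8551
P₀ = Σ Dₜ/(1+r)ᵗ + TV_6/(1+r)^6 = 55.1755

£55.18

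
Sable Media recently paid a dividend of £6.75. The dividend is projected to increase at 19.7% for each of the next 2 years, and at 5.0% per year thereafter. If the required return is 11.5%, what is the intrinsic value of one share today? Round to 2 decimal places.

Two-stage DDM. Project D₁…D_2 at 0.197, terminal growth 0.05, discount at r = 0.115.
D_1 = 8.0798
D_2 = 9.6715
Terminal value at t=2: TV = D_3/(r−g) = 10.1550/(0.115−0.05) = 156.2313
P₀ = 8.0798/(1+0.115)^1 + 9.6715/(1+0.115)^2 + 156.2313/(1+0.115)^2 = 140.6919

£140.69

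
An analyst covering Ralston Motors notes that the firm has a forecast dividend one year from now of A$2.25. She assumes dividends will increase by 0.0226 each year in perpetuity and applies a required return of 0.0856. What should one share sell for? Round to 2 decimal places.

Gordon growth model: P₀ = D₁/(r − g), with D₁ = 2.25 given directly.
P₀ = 2.2500 / (0.0856 − 0.0226) = 2.2500 / 0.063 = 35.7143

A$35.71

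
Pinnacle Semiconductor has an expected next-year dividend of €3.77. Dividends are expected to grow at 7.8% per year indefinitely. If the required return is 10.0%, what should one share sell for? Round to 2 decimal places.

Gordon growth model: P₀ = D₁/(r − g), with D₁ = 3.77 given directly.
P₀ = 3.7700 / (0.1 − 0.078) = 3.7700 / 0.022 = 171.3636

€171.36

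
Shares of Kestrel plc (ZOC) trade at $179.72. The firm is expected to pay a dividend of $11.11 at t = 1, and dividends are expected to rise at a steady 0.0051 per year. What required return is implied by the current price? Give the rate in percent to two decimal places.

Rearranging the constant-growth DDM: r = D₁/P₀ + g.
r = 11.1100 / 179.72 + 0.0051 = 0.06182 + 0.0051 = 0.06692

6.69%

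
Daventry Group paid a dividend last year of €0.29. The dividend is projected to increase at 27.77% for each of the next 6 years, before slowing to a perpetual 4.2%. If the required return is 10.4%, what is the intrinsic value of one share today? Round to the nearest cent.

€14.70

Two-stage DDM. Project D₁…D_6 at 0.2777, terminal growth 0.042, discount at r = 0.104.
D_1 = 0.3705
D_2 = 0.4734
D_3 = 0.6049
D_4 = 0.7729
D_5 = 0.9875
D_6 = 1.2617
Terminal value at t=6: TV = D_7/(r−g) = 1.3147/(0.104−0.042) = 21.2054
P₀ = 0.3705/(1+0.104)^1 + 0.4734/(1+0.104)^2 + 0.6049/(1+0.104)^3 + 0.7729/(1+0.104)^4 + 0.9875/(1+0.104)^5 + 1.2617/(1+0.104)^6 + 21.2054/(1+0.104)^6 = 14.7050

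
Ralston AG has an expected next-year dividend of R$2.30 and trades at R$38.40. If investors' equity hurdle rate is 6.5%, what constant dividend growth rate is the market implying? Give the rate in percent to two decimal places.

From P₀ = D₁/(r − g), the implied growth is g = r − D₁/P₀.
g = 0.065 − 2.30/38.40 = 0.065 − 0.05990 = 0.00510

0.51%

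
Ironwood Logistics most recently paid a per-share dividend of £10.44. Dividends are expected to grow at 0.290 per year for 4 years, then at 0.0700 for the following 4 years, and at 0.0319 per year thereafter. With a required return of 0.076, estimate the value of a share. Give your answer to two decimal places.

Three-stage DDM. Project D₁…D_8; terminal Gordon value at t=8 with g = 0.0319; discount at r = 0.076.
D_1 = 13.4676
D_2 = 17.3732
D_3 = 22.4114
D_4 = 28.9107
D_5 = 30.9345
D_6 = 33.0999
D_7 = 35.4169
D_8 = 37.8961
TV_8 = 39.1050/(0.076−0.0319) = 886.7342
P₀ = Σ Dₜ/(1+r)ᵗ + TV_8/(1+r)^8 = 645.6655

£645.67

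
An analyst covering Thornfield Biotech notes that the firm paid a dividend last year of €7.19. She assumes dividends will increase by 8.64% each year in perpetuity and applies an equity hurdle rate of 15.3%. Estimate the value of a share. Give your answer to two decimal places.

Gordon growth model: P₀ = D₁/(r − g). D₁ = 7.19 × (1 + 0.0864) = 7.8112.
P₀ = 7.8112 / (0.153 − 0.0864) = 7.8112 / 0.0666 = 117.2855

€117.29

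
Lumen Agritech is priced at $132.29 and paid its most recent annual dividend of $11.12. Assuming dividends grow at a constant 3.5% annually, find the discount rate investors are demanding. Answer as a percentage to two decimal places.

12.20%

Rearranging the constant-growth DDM: r = D₁/P₀ + g.
D₁ = 11.12 × (1 + 0.035) = 11.5092.
r = 11.5092 / 132.29 + 0.035 = 0.08700 + 0.035 = 0.12200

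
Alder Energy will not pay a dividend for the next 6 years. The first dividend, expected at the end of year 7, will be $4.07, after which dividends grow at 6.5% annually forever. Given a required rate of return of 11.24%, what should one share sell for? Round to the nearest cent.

Deferred-dividend DDM. At t=6 the remaining stream is a growing perpetuity with first payment D_7 = 4.07.
V_6 = D_7/(r−g) = 4.07/(0.1124−0.065) = 85.8650
P₀ = V_6/(1+r)^6 = 85.8650/(1+0.1124)^6 = 45.3159

$45.32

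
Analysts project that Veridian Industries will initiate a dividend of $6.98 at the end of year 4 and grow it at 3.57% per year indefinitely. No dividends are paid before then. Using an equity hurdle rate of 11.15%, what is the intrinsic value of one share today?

$67.06

Deferred-dividend DDM. At t=3 the remaining stream is a growing perpetuity with first payment D_4 = 6.98.
V_3 = D_4/(r−g) = 6.98/(0.1115−0.0357) = 92.0844
P₀ = V_3/(1+r)^3 = 92.0844/(1+0.1115)^3 = 67.0591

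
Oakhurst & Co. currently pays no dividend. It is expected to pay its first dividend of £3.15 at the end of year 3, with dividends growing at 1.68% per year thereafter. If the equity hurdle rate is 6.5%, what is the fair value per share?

Deferred-dividend DDM. At t=2 the remaining stream is a growing perpetuity with first payment D_3 = 3.15.
V_2 = D_3/(r−g) = 3.15/(0.065−0.0168) = 65.3527
P₀ = V_2/(1+r)^2 = 65.3527/(1+0.065)^2 = 57.6188

£57.62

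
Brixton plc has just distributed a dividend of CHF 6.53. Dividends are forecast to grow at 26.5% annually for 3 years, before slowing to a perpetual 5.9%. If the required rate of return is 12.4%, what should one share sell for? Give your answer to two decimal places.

CHF 176.59

Two-stage DDM. Project D₁…D_3 at 0.265, terminal growth 0.059, discount at r = 0.124.
D_1 = 8.2605
D_2 = 10.4495
D_3 = 13.2186
Terminal value at t=3: TV = D_4/(r−g) = 13.9985/(0.124−0.059) = 215.3611
P₀ = 8.2605/(1+0.124)^1 + 10.4495/(1+0.124)^2 + 13.2186/(1+0.124)^3 + 215.3611/(1+0.124)^3 = 176.5879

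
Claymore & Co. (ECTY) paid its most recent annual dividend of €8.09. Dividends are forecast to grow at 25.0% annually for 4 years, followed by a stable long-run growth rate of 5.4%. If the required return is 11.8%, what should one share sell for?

€251.31

Two-stage DDM. Project D₁…D_4 at 0.25, terminal growth 0.054, discount at r = 0.118.
D_1 = 10.1125
D_2 = 12.6406
D_3 = 15.8008
D_4 = 19.7510
Terminal value at t=4: TV = D_5/(r−g) = 20.8175/(0.118−0.054) = 325.2739
P₀ = 10.1125/(1+0.118)^1 + 12.6406/(1+0.118)^2 + 15.8008/(1+0.118)^3 + 19.7510/(1+0.118)^4 + 325.2739/(1+0.118)^4 = 251.3082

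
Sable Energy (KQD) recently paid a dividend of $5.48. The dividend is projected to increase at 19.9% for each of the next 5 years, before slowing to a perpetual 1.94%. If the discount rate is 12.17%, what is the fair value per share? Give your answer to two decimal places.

Two-stage DDM. Project D₁…D_5 at 0.199, terminal growth 0.0194, discount at r = 0.1217.
D_1 = 6.5705
D_2 = 7.8781
D_3 = 9.4458
D_4 = 11.3255
D_5 = 13.5793
Terminal value at t=5: TV = D_6/(r−g) = 13.8427/(0.1217−0.0194) = 135.3149
P₀ = 6.5705/(1+0.1217)^1 + 7.8781/(1+0.1217)^2 + 9.4458/(1+0.1217)^3 + 11.3255/(1+0.1217)^4 + 13.5793/(1+0.1217)^5 + 135.3149/(1+0.1217)^5 = 109.8140

$109.81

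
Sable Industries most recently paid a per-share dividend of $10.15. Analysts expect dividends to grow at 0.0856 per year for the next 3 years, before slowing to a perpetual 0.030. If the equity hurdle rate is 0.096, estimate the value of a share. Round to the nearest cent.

Two-stage DDM. Project D₁…D_3 at 0.0856, terminal growth 0.03, discount at r = 0.096.
D_1 = 11.0188
D_2 = 11.9621
D_3 = 12.9860
Terminal value at t=3: TV = D_4/(r−g) = 13.3756/(0.096−0.03) = 202.6604
P₀ = 11.0188/(1+0.096)^1 + 11.9621/(1+0.096)^2 + 12.9860/(1+0.096)^3 + 202.6604/(1+0.096)^3 = 183.8107

$183.81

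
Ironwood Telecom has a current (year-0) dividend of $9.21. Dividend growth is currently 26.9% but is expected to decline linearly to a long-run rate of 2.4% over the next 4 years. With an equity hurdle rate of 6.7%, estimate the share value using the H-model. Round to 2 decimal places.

$324.28

H-model: P₀ = D₀[(1+g_L) + H(g_S−g_L)]/(r−g_L), with H = 4/2 = 2.
P₀ = 9.21 × [(1+0.024) + 2×(0.269−0.024)] / (0.067−0.024)
   = 9.21 × 1.5140 / 0.043 = 324.2777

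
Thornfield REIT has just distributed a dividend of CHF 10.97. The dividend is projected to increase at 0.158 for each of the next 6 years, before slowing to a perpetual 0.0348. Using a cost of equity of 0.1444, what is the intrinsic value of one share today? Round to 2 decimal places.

Two-stage DDM. Project D₁…D_6 at 0.158, terminal growth 0.0348, discount at r = 0.1444.
D_1 = 12.7033
D_2 = 14.7104
D_3 = 17.0346
D_4 = 19.7261
D_5 = 22.8428
D_6 = 26.4520
Terminal value at t=6: TV = D_7/(r−g) = 27.3725/(0.1444−0.0348) = 249.7491
P₀ = 12.7033/(1+0.1444)^1 + 14.7104/(1+0.1444)^2 + 17.0346/(1+0.1444)^3 + 19.7261/(1+0.1444)^4 + 22.8428/(1+0.1444)^5 + 26.4520/(1+0.1444)^6 + 249.7491/(1+0.1444)^6 = 179.7952

CHF 179.80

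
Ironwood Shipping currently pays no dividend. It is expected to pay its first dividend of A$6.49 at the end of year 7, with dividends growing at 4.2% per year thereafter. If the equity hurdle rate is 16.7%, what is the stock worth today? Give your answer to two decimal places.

A$20.55

Deferred-dividend DDM. At t=6 the remaining stream is a growing perpetuity with first payment D_7 = 6.49.
V_6 = D_7/(r−g) = 6.49/(0.167−0.042) = 51.9200
P₀ = V_6/(1+r)^6 = 51.9200/(1+0.167)^6 = 20.5546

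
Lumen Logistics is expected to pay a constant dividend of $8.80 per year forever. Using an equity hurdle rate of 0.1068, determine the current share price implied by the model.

$82.40

Zero-growth DDM (perpetuity): P₀ = D/r = 8.80 / 0.1068 = 82.3970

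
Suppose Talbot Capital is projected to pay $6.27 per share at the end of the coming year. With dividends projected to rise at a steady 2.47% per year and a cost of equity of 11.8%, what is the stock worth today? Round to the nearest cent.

$67.20

Gordon growth model: P₀ = D₁/(r − g), with D₁ = 6.27 given directly.
P₀ = 6.2700 / (0.118 − 0.0247) = 6.2700 / 0.0933 = 67.2026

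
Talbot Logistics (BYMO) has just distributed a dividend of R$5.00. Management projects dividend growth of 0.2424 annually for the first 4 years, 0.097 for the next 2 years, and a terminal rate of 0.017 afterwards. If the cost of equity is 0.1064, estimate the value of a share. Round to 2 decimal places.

Three-stage DDM. Project D₁…D_6; terminal Gordon value at t=6 with g = 0.017; discount at r = 0.1064.
D_1 = 6.2120
D_2 = 7.7178
D_3 = 9.5886
D_4 = 11.9129
D_5 = 13.0684
D_6 = 14.3360
TV_6 = 14.5797/(0.1064−0.017) = 163.0844
P₀ = Σ Dₜ/(1+r)ᵗ + TV_6/(1+r)^6 = 131.5548

R$131.55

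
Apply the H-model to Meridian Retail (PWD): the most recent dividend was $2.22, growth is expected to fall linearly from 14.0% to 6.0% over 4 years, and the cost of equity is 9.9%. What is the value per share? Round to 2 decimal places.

$69.45

H-model: P₀ = D₀[(1+g_L) + H(g_S−g_L)]/(r−g_L), with H = 4/2 = 2.
P₀ = 2.22 × [(1+0.06) + 2×(0.14−0.06)] / (0.099−0.06)
   = 2.22 × 1.2200 / 0.039 = 69.4462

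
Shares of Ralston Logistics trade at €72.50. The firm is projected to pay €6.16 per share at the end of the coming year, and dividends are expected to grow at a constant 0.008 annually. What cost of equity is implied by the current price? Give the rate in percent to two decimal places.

9.30%

Rearranging the constant-growth DDM: r = D₁/P₀ + g.
r = 6.1600 / 72.50 + 0.008 = 0.08497 + 0.008 = 0.09297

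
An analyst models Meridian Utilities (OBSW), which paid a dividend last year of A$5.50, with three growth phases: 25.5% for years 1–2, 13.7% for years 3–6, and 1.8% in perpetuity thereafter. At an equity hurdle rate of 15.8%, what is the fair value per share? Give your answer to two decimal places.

Three-stage DDM. Project D₁…D_6; terminal Gordon value at t=6 with g = 0.018; discount at r = 0.158.
D_1 = 6.9025
D_2 = 8.6626
D_3 = 9.8494
D_4 = 11.1988
D_5 = 12.7330
D_6 = 14.4774
TV_6 = 14.7380/(0.158−0.018) = 105.2717
P₀ = Σ Dₜ/(1+r)ᵗ + TV_6/(1+r)^6 = 80.7679

A$80.77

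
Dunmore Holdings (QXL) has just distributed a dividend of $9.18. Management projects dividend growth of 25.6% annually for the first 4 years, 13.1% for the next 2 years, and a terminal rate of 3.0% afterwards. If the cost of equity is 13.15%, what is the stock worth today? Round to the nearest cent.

Three-stage DDM. Project D₁…D_6; terminal Gordon value at t=6 with g = 0.03; discount at r = 0.1315.
D_1 = 11.5301
D_2 = 14.4818
D_3 = 18.1891
D_4 = 22.8455
D_5 = 25.8383
D_6 = 29.2231
TV_6 = 30.0998/(0.1315−0.03) = 296.5498
P₀ = Σ Dₜ/(1+r)ᵗ + TV_6/(1+r)^6 = 217.1603

$217.16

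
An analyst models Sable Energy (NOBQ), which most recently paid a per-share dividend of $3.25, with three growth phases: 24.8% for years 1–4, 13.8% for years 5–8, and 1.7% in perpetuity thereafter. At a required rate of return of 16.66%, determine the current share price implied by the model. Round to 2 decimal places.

$57.64

Three-stage DDM. Project D₁…D_8; terminal Gordon value at t=8 with g = 0.017; discount at r = 0.1666.
D_1 = 4.0560
D_2 = 5.0619
D_3 = 6.3172
D_4 = 7.8839
D_5 = 8.9719
D_6 = 10.2100
D_7 = 11.6190
D_8 = 13.2224
TV_8 = 13.4472/(0.1666−0.017) = 89.8877
P₀ = Σ Dₜ/(1+r)ᵗ + TV_8/(1+r)^8 = 57.6407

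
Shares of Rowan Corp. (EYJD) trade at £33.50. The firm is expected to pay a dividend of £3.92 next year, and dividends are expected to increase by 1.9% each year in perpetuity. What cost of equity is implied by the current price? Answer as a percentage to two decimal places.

13.60%

Rearranging the constant-growth DDM: r = D₁/P₀ + g.
r = 3.9200 / 33.50 + 0.019 = 0.11701 + 0.019 = 0.13601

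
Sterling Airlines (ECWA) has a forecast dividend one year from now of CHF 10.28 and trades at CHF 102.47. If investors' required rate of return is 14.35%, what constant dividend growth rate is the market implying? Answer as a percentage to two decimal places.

4.32%

From P₀ = D₁/(r − g), the implied growth is g = r − D₁/P₀.
g = 0.1435 − 10.28/102.47 = 0.1435 − 0.10032 = 0.04318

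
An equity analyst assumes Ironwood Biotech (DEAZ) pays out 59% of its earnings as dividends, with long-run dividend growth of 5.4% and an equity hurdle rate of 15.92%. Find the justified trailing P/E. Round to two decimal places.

Justified trailing P/E = b(1+g)/(r−g) = 0.59×(1+0.054)/(0.1592−0.054) = 5.9112

5.91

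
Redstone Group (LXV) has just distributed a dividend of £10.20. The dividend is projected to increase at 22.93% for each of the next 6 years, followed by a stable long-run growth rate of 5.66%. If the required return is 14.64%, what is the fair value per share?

£261.16

Two-stage DDM. Project D₁…D_6 at 0.2293, terminal growth 0.0566, discount at r = 0.1464.
D_1 = 12.5389
D_2 = 15.4140
D_3 = 18.9485
D_4 = 23.2933
D_5 = 28.6345
D_6 = 35.2004
Terminal value at t=6: TV = D_7/(r−g) = 37.1927/(0.1464−0.0566) = 414.1729
P₀ = 12.5389/(1+0.1464)^1 + 15.4140/(1+0.1464)^2 + 18.9485/(1+0.1464)^3 + 23.2933/(1+0.1464)^4 + 28.6345/(1+0.1464)^5 + 35.2004/(1+0.1464)^6 + 414.1729/(1+0.1464)^6 = 261.1561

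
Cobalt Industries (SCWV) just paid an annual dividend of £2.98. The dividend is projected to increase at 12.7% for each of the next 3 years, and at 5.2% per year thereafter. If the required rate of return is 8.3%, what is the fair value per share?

Two-stage DDM. Project D₁…D_3 at 0.127, terminal growth 0.052, discount at r = 0.083.
D_1 = 3.3585
D_2 = 3.7850
D_3 = 4.2657
Terminal value at t=3: TV = D_4/(r−g) = 4.4875/(0.083−0.052) = 144.7578
P₀ = 3.3585/(1+0.083)^1 + 3.7850/(1+0.083)^2 + 4.2657/(1+0.083)^3 + 144.7578/(1+0.083)^3 = 123.6474

£123.65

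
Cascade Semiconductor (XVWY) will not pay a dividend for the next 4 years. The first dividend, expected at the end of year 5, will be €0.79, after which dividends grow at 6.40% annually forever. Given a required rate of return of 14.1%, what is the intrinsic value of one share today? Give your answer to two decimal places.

Deferred-dividend DDM. At t=4 the remaining stream is a growing perpetuity with first payment D_5 = 0.79.
V_4 = D_5/(r−g) = 0.79/(0.141−0.064) = 10.2597
P₀ = V_4/(1+r)^4 = 10.2597/(1+0.141)^4 = 6.0533

€6.05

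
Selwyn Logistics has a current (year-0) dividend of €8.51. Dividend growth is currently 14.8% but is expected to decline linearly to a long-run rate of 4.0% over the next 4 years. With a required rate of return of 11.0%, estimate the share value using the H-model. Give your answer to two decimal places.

H-model: P₀ = D₀[(1+g_L) + H(g_S−g_L)]/(r−g_L), with H = 4/2 = 2.
P₀ = 8.51 × [(1+0.04) + 2×(0.148−0.04)] / (0.11−0.04)
   = 8.51 × 1.2560 / 0.07 = 152.6937

€152.69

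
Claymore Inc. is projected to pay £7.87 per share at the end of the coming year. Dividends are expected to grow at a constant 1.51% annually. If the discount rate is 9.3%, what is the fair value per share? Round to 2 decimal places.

Gordon growth model: P₀ = D₁/(r − g), with D₁ = 7.87 given directly.
P₀ = 7.8700 / (0.093 − 0.0151) = 7.8700 / 0.0779 = 101.0270

£101.03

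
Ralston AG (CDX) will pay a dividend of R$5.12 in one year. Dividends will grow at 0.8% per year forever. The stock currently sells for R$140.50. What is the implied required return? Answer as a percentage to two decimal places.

4.44%

Rearranging the constant-growth DDM: r = D₁/P₀ + g.
r = 5.1200 / 140.50 + 0.008 = 0.03644 + 0.008 = 0.04444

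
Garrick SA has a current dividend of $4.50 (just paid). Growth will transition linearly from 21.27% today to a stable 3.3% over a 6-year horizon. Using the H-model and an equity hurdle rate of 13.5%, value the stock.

H-model: P₀ = D₀[(1+g_L) + H(g_S−g_L)]/(r−g_L), with H = 6/2 = 3.
P₀ = 4.50 × [(1+0.033) + 3×(0.2127−0.033)] / (0.135−0.033)
   = 4.50 × 1.5721 / 0.102 = 69.3574

$69.36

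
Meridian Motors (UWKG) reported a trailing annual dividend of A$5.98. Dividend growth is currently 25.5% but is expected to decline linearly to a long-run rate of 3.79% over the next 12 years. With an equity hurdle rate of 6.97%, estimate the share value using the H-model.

H-model: P₀ = D₀[(1+g_L) + H(g_S−g_L)]/(r−g_L), with H = 12/2 = 6.
P₀ = 5.98 × [(1+0.0379) + 6×(0.255−0.0379)] / (0.0697−0.0379)
   = 5.98 × 2.3405 / 0.0318 = 440.1318

A$440.13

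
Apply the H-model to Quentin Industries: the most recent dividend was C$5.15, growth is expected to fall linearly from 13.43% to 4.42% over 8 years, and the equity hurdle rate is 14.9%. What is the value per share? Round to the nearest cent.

C$69.02

H-model: P₀ = D₀[(1+g_L) + H(g_S−g_L)]/(r−g_L), with H = 8/2 = 4.
P₀ = 5.15 × [(1+0.0442) + 4×(0.1343−0.0442)] / (0.149−0.0442)
   = 5.15 × 1.4046 / 0.1048 = 69.0238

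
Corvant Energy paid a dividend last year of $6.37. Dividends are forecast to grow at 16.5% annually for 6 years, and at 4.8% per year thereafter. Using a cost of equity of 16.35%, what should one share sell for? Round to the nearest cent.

Two-stage DDM. Project D₁…D_6 at 0.165, terminal growth 0.048, discount at r = 0.1635.
D_1 = 7.4211
D_2 = 8.6455
D_3 = 10.0720
D_4 = 11.7339
D_5 = 13.6700
D_6 = 15.9256
Terminal value at t=6: TV = D_7/(r−g) = 16.6900/(0.1635−0.048) = 144.5021
P₀ = 7.4211/(1+0.1635)^1 + 8.6455/(1+0.1635)^2 + 10.0720/(1+0.1635)^3 + 11.7339/(1+0.1635)^4 + 13.6700/(1+0.1635)^5 + 15.9256/(1+0.1635)^6 + 144.5021/(1+0.1635)^6 = 96.6402

$96.64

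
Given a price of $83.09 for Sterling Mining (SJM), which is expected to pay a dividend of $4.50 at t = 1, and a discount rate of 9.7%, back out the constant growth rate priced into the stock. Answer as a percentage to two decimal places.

From P₀ = D₁/(r − g), the implied growth is g = r − D₁/P₀.
g = 0.097 − 4.50/83.09 = 0.097 − 0.05416 = 0.04284

4.28%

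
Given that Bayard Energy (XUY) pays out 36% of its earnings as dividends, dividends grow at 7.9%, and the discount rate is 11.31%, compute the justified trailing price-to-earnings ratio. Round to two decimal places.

Justified trailing P/E = b(1+g)/(r−g) = 0.36×(1+0.079)/(0.1131−0.079) = 11.3912

11.39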